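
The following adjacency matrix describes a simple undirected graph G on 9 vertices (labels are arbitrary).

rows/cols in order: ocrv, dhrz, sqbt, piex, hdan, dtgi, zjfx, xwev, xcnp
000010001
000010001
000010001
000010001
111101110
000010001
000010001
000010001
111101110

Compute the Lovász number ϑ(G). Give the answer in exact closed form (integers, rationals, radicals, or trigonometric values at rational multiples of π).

N(sqbt) = {hdan, xcnp}, |N(sqbt)| = 2.
deg(dhrz) = 2; N(dhrz) = {hdan, xcnp}.
Vertex hdan has 7 neighbors: ocrv, dhrz, sqbt, piex, dtgi, zjfx, xwev.
deg(xcnp) = 7; N(xcnp) = {ocrv, dhrz, sqbt, piex, dtgi, zjfx, xwev}.
G = K_{7,2}: α = 7 = χ(Ḡ), so ϑ = 7.
= 7.00000… (decimal).
7 ≤ 7 ≤ 7: collapsed.

7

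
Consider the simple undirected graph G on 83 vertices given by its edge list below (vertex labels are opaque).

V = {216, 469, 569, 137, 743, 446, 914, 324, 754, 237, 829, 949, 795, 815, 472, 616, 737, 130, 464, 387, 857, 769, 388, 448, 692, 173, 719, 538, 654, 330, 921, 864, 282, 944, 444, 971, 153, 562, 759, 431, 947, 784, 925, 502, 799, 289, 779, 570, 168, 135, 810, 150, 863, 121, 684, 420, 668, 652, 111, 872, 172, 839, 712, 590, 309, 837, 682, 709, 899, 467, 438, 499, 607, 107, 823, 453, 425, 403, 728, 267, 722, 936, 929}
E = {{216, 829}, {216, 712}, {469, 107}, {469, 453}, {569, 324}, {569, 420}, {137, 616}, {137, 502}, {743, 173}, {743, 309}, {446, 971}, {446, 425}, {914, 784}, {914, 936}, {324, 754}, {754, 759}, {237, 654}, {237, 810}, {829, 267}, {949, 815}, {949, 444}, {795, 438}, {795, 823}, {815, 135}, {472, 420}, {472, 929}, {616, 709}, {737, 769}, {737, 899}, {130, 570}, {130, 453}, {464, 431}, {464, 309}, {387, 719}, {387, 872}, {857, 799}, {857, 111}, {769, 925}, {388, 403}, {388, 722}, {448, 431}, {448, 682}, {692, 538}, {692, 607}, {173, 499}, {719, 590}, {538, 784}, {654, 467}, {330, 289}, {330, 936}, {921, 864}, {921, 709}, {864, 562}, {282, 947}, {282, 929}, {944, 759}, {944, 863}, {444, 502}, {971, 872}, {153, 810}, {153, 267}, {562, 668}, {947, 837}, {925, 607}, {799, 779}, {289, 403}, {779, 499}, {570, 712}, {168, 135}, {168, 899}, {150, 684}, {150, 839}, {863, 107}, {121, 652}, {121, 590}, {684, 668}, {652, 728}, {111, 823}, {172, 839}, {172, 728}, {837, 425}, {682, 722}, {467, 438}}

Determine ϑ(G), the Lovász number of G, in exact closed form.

N(289) = {330, 403}, |N(289)| = 2.
Vertex 899 has 2 neighbors: 737, 168.
deg(469) = 2; N(469) = {107, 453}.
deg(754) = 2; N(754) = {324, 759}.
Every vertex has degree 2 (N=83); this is C_{83}, the 83-cycle.
Distinct eigenvalues (to 6 d.p.): [2.0, 1.994272, 1.977121, 1.948645, 1.909008, 1.858436, 1.797219, 1.725708, 1.644312, 1.553498, 1.453785, 1.345745, 1.229997, 1.107203, 0.978068, 0.84333, 0.703762, 0.560163, 0.413355, 0.264179, 0.113491, -0.037848, -0.18897, -0.33901, -0.487108, -0.632415, -0.774101, -0.911352, -1.043383, -1.169438, -1.288794, -1.400768, -1.504719, -1.600051, -1.686218, -1.762726, -1.829138, -1.885072, -1.930209, -1.96429, -1.98712, -1.998568].
λ_max=2, λ_min=-2*cos(pi/83); ϑ = −83·λ_min/(λ_max−λ_min) = 83*cos(pi/83)/(cos(pi/83) + 1).
Numerically 41.4851.
Check 41 ≤ 83*cos(pi/83)/(cos(pi/83) + 1) ≤ 42: both strict.

83*cos(pi/83)/(cos(pi/83) + 1)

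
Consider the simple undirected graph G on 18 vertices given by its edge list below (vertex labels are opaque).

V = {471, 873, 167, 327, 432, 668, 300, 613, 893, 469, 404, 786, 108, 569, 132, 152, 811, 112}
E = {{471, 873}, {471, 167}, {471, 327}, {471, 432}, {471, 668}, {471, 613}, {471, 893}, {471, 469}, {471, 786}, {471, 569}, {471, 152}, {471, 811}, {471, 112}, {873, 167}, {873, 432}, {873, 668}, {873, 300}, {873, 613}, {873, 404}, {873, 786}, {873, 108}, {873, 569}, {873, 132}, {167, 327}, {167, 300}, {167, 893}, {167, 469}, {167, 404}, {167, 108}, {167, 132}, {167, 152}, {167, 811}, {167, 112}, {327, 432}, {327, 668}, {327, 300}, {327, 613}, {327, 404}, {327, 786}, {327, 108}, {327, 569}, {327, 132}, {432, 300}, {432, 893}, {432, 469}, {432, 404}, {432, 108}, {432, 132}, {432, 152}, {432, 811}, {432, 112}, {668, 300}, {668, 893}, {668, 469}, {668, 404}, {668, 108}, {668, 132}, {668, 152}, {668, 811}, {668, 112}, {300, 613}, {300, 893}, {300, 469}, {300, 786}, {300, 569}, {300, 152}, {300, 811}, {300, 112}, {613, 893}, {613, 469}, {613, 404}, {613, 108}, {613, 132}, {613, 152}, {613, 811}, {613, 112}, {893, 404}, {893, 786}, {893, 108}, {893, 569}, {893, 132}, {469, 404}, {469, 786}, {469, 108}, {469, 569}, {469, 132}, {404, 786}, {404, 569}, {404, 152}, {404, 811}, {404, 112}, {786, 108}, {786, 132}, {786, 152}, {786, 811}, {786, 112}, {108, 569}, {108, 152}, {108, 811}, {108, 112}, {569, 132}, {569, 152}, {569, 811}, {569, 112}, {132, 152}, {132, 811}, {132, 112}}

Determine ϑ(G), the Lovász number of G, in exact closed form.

N(786) = {471, 873, 327, 300, 893, 469, 404, 108, 132, 152, 811, 112}, |N(786)| = 12.
deg(132) = 13; N(132) = {873, 167, 327, 432, 668, 613, 893, 469, 786, 569, 152, 811, 112}.
Vertex 613 has 12 neighbors: 471, 873, 327, 300, 893, 469, 404, 108, 132, 152, 811, 112.
N(469) = {471, 167, 432, 668, 300, 613, 404, 786, 108, 569, 132}, |N(469)| = 11.
Complete multipartite on [7, 6, 5]: sandwich collapses at ϑ=7.
Numerically 7.0000000.
α=7, χ(Ḡ)=7; ϑ=7 lies between (collapsed).

7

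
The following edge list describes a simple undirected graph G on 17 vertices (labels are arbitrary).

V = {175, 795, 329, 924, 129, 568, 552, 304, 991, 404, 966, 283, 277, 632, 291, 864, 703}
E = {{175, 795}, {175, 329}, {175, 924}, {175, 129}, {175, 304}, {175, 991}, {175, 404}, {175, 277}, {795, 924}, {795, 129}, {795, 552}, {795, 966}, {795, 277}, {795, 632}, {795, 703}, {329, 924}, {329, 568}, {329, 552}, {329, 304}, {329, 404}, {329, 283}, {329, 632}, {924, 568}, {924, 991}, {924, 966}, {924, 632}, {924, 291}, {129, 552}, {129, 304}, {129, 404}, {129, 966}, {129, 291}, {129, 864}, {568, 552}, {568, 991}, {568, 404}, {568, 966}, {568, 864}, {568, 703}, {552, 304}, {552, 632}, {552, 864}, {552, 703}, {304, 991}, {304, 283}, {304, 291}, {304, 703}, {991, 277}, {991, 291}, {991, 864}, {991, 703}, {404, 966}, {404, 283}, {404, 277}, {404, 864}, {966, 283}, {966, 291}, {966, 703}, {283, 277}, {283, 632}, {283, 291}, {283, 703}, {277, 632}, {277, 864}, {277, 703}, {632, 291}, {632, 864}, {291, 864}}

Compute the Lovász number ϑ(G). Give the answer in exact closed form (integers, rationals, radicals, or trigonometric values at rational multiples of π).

sqrt(17)

deg(283) = 8; N(283) = {329, 304, 404, 966, 277, 632, 291, 703}.
deg(277) = 8; N(277) = {175, 795, 991, 404, 283, 632, 864, 703}.
deg(568) = 8; N(568) = {329, 924, 552, 991, 404, 966, 864, 703}.
deg(129) = 8; N(129) = {175, 795, 552, 304, 404, 966, 291, 864}.
8-regular, N=17; SR(17,8,3,4) — a Paley graph.
The 3 distinct eigenvalues: [8.0, 1.56155, -2.56155].
λ_max=8, λ_min=-sqrt(17)/2 - 1/2; ϑ = −17·λ_min/(λ_max−λ_min) = sqrt(17).
ϑ(G) ≈ 4.1231056.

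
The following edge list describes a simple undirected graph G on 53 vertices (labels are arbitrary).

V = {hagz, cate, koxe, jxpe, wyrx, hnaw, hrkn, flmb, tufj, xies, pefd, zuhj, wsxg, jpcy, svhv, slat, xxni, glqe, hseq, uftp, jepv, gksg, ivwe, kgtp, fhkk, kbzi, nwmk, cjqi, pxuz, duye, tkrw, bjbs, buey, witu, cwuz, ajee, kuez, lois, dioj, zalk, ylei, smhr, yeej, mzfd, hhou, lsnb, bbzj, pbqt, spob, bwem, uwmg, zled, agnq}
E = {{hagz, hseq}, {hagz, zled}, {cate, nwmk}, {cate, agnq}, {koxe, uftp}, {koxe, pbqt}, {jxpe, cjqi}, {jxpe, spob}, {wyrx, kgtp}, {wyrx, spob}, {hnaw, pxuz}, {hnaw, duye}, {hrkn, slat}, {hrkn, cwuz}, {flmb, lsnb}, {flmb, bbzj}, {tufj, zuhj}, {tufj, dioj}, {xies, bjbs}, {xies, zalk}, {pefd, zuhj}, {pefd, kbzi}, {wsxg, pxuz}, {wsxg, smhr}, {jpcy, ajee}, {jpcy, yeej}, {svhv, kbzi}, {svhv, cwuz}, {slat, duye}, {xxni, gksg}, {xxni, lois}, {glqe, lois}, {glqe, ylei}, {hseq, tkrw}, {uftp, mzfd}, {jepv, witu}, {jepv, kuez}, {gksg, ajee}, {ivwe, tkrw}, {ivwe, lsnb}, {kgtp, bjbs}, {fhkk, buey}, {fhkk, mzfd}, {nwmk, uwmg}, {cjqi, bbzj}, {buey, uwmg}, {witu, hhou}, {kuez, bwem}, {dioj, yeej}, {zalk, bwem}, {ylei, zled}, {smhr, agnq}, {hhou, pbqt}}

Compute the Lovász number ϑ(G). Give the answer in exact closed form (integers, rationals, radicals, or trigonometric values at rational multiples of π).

53*cos(pi/53)/(cos(pi/53) + 1)

deg(lsnb) = 2; N(lsnb) = {flmb, ivwe}.
deg(kuez) = 2; N(kuez) = {jepv, bwem}.
deg(duye) = 2; N(duye) = {hnaw, slat}.
N(hseq) = {hagz, tkrw}, |N(hseq)| = 2.
2-regular, N=53; a single 53-cycle (edge-transitive).
Distinct eigenvalues (to 5 d.p.): [2.0, 1.98596, 1.94405, 1.87484, 1.77931, 1.65881, 1.51502, 1.34997, 1.16596, 0.96558, 0.75166, 0.52717, 0.29529, 0.05927, -0.17759, -0.41196, -0.64054, -0.86013, -1.06765, -1.26018, -1.43501, -1.58971, -1.72209, -1.83029, -1.9128, -1.96846, -1.99649].
λ_max=2, λ_min=-2*cos(pi/53); ϑ = −53·λ_min/(λ_max−λ_min) = 53*cos(pi/53)/(cos(pi/53) + 1).
ϑ(G) ≈ 26.4767090.
Check 26 ≤ 53*cos(pi/53)/(cos(pi/53) + 1) ≤ 27: both strict.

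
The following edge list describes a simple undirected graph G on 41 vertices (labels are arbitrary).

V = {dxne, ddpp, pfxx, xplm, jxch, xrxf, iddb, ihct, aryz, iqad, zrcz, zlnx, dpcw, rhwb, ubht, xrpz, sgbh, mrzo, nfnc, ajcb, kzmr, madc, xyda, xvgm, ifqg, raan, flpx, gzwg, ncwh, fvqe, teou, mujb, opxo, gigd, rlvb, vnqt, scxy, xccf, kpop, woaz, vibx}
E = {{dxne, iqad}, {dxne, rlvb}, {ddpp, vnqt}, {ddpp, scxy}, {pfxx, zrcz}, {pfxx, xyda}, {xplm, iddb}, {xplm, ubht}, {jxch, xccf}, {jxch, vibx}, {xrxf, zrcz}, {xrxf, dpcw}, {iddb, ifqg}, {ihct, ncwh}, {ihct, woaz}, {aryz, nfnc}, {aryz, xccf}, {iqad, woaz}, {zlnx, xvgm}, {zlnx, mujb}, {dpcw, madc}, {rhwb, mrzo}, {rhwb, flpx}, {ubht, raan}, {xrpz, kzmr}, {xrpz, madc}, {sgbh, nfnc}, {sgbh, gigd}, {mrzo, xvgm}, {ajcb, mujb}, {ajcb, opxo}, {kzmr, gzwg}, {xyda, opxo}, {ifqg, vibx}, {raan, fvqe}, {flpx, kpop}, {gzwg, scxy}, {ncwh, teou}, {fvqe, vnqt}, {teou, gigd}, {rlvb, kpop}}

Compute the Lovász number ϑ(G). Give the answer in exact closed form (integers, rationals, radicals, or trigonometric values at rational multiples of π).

41*cos(pi/41)/(cos(pi/41) + 1)

deg(ncwh) = 2; N(ncwh) = {ihct, teou}.
N(xrxf) = {zrcz, dpcw}, |N(xrxf)| = 2.
N(ddpp) = {vnqt, scxy}, |N(ddpp)| = 2.
Vertex madc has 2 neighbors: dpcw, xrpz.
Regular of degree 2 on 41 vertices: the odd cycle C_{41}.
The 21 distinct eigenvalues: [2.0, 1.97656, 1.90679, 1.79233, 1.63586, 1.44104, 1.21245, 0.95544, 0.67603, 0.38078, 0.07661, -0.22937, -0.52996, -0.81814, -1.08714, -1.33065, -1.54298, -1.71914, -1.855, -1.94739, -1.99413].
With N=41: ϑ(G) = 41·(-(-1)*2*cos(pi/41))/(2−(-2*cos(pi/41))) = 41*cos(pi/41)/(cos(pi/41) + 1).
= 20.46988… (decimal).
Check 20 ≤ 41*cos(pi/41)/(cos(pi/41) + 1) ≤ 21: both strict.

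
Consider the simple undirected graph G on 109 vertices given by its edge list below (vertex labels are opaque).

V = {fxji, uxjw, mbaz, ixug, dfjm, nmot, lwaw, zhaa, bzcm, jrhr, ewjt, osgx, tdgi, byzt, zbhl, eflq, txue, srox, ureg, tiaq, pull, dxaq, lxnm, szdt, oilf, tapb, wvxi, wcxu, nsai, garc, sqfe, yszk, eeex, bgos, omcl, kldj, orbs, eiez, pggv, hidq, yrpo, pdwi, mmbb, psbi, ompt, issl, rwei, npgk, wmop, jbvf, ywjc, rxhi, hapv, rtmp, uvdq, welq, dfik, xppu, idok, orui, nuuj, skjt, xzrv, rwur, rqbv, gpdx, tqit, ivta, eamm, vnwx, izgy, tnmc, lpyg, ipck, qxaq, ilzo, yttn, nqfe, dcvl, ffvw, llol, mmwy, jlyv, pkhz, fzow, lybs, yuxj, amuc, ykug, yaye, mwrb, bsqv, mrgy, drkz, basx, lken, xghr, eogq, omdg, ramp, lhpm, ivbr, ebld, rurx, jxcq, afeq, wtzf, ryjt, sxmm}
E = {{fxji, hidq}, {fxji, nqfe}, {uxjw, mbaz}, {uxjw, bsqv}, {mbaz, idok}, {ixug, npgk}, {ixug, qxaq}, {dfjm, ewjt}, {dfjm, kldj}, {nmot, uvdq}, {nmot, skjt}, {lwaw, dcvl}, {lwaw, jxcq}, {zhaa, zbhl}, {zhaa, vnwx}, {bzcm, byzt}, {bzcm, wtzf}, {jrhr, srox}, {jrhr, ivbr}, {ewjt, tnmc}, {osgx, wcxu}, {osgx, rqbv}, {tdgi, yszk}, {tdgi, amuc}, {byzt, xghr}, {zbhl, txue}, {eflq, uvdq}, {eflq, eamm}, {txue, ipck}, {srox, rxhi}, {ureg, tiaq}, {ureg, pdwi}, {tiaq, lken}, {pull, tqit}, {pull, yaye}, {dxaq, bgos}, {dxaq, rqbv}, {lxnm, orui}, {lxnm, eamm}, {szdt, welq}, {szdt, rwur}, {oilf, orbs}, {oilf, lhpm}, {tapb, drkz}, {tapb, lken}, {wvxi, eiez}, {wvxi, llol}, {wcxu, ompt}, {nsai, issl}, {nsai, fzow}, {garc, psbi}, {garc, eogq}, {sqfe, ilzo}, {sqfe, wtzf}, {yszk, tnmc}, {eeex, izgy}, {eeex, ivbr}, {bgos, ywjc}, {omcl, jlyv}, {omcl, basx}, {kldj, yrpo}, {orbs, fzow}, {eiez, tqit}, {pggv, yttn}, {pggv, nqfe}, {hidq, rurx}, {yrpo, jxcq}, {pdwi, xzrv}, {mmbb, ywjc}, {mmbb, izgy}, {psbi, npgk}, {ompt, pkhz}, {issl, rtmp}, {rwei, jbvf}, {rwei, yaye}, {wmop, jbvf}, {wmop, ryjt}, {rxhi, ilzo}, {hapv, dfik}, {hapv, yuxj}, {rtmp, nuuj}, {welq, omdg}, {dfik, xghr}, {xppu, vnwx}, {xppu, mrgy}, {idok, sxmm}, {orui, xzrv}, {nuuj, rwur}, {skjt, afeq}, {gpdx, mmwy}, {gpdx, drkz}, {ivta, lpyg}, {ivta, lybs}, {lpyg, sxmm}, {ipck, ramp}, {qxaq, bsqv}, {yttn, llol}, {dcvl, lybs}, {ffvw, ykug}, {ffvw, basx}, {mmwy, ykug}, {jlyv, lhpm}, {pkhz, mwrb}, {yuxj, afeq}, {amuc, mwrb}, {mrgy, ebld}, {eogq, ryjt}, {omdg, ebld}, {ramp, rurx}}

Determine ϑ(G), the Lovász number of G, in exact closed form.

N(nuuj) = {rtmp, rwur}, |N(nuuj)| = 2.
deg(ureg) = 2; N(ureg) = {tiaq, pdwi}.
N(wcxu) = {osgx, ompt}, |N(wcxu)| = 2.
Vertex mbaz has 2 neighbors: uxjw, idok.
2-regular, N=109; the odd cycle C_{109}.
The 55 distinct eigenvalues: [2.0, 1.99668, 1.98672, 1.97017, 1.94707, 1.9175, 1.88157, 1.83938, 1.79108, 1.73683, 1.67682, 1.61123, 1.54029, 1.46424, 1.38332, 1.2978, 1.20797, 1.11413, 1.01659, 0.91568, 0.81172, 0.70506, 0.59606, 0.48509, 0.3725, 0.25867, 0.14399, 0.02882, -0.08644, -0.20141, -0.31572, -0.42897, -0.5408, -0.65083, -0.7587, -0.86406, -0.96654, -1.06581, -1.16154, -1.25341, -1.34111, -1.42437, -1.50289, -1.57642, -1.64471, -1.70754, -1.76469, -1.81598, -1.86125, -1.90032, -1.93309, -1.95943, -1.97927, -1.99253, -1.99917].
Lovász (edge-transitive): ϑ = −109·(-2*cos(pi/109))/((2)−(-2*cos(pi/109))) = 109*cos(pi/109)/(cos(pi/109) + 1).
Numerically 54.48868008.
Sandwich: α(G)=54 ≤ ϑ(G)=109*cos(pi/109)/(cos(pi/109) + 1) ≤ χ(Ḡ)=55 (both strict).

109*cos(pi/109)/(cos(pi/109) + 1)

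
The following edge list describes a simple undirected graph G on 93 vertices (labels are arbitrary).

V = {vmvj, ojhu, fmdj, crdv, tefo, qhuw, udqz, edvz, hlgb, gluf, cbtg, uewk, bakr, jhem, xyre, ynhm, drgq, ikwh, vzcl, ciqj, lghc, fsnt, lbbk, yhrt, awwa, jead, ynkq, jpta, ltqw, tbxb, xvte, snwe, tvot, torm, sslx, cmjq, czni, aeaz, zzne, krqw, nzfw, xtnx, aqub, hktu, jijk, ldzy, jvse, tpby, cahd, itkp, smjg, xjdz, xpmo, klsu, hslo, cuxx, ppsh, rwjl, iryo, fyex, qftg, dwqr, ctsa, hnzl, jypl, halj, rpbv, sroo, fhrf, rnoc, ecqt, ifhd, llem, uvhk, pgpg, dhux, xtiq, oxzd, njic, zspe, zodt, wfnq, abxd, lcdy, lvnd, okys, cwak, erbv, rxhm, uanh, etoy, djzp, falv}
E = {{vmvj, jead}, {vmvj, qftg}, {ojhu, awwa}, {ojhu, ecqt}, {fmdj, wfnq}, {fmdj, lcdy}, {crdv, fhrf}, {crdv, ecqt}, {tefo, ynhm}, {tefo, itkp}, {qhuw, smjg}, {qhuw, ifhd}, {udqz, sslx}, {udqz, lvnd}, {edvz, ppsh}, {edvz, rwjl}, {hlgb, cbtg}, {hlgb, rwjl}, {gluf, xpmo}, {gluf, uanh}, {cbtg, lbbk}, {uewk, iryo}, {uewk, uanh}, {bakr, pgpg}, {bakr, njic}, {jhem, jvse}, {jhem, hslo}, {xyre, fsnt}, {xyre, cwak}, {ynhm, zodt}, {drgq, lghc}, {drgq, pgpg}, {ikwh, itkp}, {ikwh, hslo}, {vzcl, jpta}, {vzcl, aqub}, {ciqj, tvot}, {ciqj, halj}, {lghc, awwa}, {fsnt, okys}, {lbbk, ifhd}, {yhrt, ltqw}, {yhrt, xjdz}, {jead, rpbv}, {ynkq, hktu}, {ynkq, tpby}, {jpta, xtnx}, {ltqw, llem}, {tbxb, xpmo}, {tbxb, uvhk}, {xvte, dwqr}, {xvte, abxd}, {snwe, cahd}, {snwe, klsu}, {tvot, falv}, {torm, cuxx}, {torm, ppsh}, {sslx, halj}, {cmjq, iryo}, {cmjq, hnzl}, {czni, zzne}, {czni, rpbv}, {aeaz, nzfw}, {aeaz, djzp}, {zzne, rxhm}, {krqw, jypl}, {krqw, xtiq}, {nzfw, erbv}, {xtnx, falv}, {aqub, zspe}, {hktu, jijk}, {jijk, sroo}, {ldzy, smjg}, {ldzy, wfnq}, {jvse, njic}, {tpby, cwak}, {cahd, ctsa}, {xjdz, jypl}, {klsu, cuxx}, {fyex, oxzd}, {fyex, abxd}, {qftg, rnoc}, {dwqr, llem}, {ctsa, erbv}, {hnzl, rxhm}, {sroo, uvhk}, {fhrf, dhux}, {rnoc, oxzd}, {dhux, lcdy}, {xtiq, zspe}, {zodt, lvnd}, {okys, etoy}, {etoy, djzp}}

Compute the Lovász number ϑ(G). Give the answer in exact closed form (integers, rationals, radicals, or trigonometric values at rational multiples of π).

93*cos(pi/93)/(cos(pi/93) + 1)

N(dwqr) = {xvte, llem}, |N(dwqr)| = 2.
deg(llem) = 2; N(llem) = {ltqw, dwqr}.
Vertex etoy has 2 neighbors: okys, djzp.
N(ojhu) = {awwa, ecqt}, |N(ojhu)| = 2.
G on 93 vertices is 2-regular; connected 2-regular on 93 ⇒ C_{93}.
Distinct eigenvalues (to 3 d.p.): [2.0, 1.995, 1.982, 1.959, 1.927, 1.887, 1.838, 1.78, 1.715, 1.642, 1.561, 1.473, 1.378, 1.277, 1.17, 1.058, 0.941, 0.82, 0.695, 0.566, 0.436, 0.303, 0.169, 0.034, -0.101, -0.236, -0.369, -0.501, -0.631, -0.758, -0.881, -1.0, -1.115, -1.224, -1.328, -1.426, -1.518, -1.602, -1.679, -1.749, -1.81, -1.864, -1.908, -1.944, -1.972, -1.99, -1.999].
Lovász: ϑ = −93(-2*cos(pi/93))/(2+-(-1)*2*cos(pi/93)) = 93*cos(pi/93)/(cos(pi/93) + 1).
≈ 46.486731879 (to 9 d.p.).
Sandwich: α(G)=46 ≤ ϑ(G)=93*cos(pi/93)/(cos(pi/93) + 1) ≤ χ(Ḡ)=47 (both strict).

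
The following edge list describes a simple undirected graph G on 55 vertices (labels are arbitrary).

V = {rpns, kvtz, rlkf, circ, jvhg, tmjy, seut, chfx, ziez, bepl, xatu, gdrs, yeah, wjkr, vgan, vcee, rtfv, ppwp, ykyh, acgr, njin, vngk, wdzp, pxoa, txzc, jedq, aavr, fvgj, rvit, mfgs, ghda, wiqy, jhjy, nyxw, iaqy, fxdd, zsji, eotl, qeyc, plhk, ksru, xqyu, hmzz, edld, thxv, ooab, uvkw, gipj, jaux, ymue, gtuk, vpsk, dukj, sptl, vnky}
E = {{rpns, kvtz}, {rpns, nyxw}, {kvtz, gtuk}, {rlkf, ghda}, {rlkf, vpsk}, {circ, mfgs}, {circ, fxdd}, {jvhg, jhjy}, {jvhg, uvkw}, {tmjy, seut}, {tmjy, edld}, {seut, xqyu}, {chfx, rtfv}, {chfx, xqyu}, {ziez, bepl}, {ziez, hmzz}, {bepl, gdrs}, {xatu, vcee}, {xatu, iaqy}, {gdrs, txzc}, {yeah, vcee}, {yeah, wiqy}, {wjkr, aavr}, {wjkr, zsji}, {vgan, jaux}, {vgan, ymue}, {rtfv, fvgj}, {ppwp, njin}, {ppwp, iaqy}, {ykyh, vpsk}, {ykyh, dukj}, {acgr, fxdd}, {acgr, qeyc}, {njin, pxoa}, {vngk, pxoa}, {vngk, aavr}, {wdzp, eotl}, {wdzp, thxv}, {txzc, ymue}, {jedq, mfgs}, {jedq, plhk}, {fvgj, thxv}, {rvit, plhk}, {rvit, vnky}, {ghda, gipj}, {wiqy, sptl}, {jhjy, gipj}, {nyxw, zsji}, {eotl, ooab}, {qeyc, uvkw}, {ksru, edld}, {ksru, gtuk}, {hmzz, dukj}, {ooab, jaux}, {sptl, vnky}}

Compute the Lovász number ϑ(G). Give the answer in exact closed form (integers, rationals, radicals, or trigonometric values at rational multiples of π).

deg(fxdd) = 2; N(fxdd) = {circ, acgr}.
Vertex zsji has 2 neighbors: wjkr, nyxw.
deg(rtfv) = 2; N(rtfv) = {chfx, fvgj}.
N(vgan) = {jaux, ymue}, |N(vgan)| = 2.
2-regular, N=55; connected 2-regular on 55 ⇒ C_{55}.
The 28 distinct eigenvalues: [2.0, 1.987, 1.948, 1.884, 1.795, 1.683, 1.548, 1.394, 1.221, 1.033, 0.831, 0.618, 0.397, 0.171, -0.057, -0.285, -0.508, -0.726, -0.933, -1.129, -1.31, -1.473, -1.618, -1.741, -1.842, -1.919, -1.971, -1.997].
Lovász: ϑ = −55(-2*cos(pi/55))/(2+-(-1)*2*cos(pi/55)) = 55*cos(pi/55)/(cos(pi/55) + 1).
Numerically 27.4776.
Sandwich: α(G)=27 ≤ ϑ(G)=55*cos(pi/55)/(cos(pi/55) + 1) ≤ χ(Ḡ)=28 (both strict).

55*cos(pi/55)/(cos(pi/55) + 1)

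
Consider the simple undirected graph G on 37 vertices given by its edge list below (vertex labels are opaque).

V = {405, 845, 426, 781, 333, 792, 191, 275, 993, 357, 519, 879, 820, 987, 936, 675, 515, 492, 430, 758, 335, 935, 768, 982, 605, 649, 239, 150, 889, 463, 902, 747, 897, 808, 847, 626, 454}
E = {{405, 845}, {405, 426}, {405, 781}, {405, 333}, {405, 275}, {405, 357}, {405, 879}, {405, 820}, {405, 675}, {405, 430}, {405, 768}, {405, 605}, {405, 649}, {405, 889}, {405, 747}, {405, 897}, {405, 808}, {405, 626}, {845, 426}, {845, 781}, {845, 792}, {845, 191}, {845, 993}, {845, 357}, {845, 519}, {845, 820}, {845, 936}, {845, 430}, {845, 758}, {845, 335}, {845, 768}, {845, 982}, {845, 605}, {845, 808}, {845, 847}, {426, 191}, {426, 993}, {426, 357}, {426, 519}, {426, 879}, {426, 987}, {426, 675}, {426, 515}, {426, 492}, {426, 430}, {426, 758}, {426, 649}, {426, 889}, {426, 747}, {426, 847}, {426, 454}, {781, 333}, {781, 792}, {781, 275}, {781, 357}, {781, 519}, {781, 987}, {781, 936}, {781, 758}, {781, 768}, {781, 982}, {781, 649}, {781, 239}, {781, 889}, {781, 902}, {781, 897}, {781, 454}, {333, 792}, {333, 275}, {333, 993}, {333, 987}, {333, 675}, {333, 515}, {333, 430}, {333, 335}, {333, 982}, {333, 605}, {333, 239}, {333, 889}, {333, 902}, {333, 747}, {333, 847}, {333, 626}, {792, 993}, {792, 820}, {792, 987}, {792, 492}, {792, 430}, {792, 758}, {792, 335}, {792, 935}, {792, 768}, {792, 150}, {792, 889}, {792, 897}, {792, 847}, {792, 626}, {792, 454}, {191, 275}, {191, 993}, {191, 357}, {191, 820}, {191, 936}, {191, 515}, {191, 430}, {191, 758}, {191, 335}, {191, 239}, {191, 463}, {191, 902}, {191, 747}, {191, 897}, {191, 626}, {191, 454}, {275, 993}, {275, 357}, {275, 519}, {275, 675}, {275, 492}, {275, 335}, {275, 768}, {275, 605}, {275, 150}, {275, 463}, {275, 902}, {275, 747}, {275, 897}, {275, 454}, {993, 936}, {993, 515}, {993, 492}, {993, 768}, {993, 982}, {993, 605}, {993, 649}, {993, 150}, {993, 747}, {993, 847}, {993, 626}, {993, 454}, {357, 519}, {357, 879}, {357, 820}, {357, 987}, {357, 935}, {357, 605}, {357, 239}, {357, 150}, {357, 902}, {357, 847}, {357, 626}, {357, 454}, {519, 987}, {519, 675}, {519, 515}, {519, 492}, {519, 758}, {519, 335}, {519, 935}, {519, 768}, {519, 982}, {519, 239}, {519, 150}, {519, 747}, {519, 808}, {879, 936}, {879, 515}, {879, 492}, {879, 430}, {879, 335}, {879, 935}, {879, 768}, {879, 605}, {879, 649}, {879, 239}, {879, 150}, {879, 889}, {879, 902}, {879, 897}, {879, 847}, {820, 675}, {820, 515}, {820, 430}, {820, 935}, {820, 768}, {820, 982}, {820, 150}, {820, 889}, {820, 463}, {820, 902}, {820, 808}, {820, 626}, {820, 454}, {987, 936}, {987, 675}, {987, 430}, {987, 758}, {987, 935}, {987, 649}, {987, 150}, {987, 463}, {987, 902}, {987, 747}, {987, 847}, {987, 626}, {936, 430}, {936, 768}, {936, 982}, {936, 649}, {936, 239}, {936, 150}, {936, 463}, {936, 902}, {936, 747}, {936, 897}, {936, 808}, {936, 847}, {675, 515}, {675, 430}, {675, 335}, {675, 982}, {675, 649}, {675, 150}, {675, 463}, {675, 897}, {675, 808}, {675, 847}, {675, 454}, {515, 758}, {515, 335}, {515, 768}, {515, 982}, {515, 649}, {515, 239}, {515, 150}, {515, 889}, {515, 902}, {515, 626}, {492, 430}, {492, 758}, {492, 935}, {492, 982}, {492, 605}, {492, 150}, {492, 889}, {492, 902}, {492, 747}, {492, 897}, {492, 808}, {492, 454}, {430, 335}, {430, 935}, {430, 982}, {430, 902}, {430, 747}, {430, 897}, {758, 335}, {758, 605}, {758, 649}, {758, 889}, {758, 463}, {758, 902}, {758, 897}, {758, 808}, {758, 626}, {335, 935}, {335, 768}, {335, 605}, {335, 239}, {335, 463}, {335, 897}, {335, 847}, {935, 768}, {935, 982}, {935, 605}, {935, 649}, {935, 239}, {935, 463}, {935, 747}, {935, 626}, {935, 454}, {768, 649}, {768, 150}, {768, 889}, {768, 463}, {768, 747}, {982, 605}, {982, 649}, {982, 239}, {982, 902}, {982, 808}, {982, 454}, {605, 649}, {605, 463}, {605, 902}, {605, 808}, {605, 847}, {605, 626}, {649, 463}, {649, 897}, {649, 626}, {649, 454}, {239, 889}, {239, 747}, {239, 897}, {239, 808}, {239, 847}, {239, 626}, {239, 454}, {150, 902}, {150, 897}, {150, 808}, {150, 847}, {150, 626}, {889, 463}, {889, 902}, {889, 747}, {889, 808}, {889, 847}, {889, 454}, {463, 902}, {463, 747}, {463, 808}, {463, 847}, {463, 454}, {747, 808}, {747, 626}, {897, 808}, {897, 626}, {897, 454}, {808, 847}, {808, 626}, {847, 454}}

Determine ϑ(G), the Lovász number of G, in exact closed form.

sqrt(37)

Vertex 515 has 18 neighbors: 426, 333, 191, 993, 519, 879, 820, 675, 758, 335, 768, 982, 649, 239, 150, 889, 902, 626.
deg(519) = 18; N(519) = {845, 426, 781, 275, 357, 987, 675, 515, 492, 758, 335, 935, 768, 982, 239, 150, 747, 808}.
Vertex 333 has 18 neighbors: 405, 781, 792, 275, 993, 987, 675, 515, 430, 335, 982, 605, 239, 889, 902, 747, 847, 626.
N(847) = {845, 426, 333, 792, 993, 357, 879, 987, 936, 675, 335, 605, 239, 150, 889, 463, 808, 454}, |N(847)| = 18.
Every vertex has degree 18 (N=37); Paley(37): SR with (k,λ,μ)=(18,8,9).
Distinct eigenvalues (to 6 d.p.): [18.0, 2.541381, -3.541381].
−37·(-sqrt(37)/2 - 1/2) / ((18)−(-sqrt(37)/2 - 1/2)) = sqrt(37) = ϑ(G).
≈ 6.08276253 (to 8 d.p.).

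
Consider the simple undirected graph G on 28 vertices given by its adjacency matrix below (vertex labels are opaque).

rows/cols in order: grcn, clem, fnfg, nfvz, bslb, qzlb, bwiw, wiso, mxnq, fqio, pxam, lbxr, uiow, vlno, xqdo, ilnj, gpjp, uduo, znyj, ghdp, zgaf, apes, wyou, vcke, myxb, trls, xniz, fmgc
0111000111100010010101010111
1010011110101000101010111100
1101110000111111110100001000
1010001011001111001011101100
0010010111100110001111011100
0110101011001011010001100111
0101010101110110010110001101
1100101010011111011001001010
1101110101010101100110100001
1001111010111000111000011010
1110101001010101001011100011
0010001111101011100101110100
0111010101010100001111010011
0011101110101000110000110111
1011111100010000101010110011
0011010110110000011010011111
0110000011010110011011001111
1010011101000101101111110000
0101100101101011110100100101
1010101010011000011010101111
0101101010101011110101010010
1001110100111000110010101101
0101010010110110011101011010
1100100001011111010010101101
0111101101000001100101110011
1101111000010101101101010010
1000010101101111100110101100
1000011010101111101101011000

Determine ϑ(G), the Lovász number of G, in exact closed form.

deg(wyou) = 15; N(wyou) = {clem, nfvz, qzlb, mxnq, pxam, lbxr, vlno, xqdo, uduo, znyj, ghdp, apes, vcke, myxb, xniz}.
Vertex bwiw has 15 neighbors: clem, nfvz, qzlb, wiso, fqio, pxam, lbxr, vlno, xqdo, uduo, ghdp, zgaf, myxb, trls, fmgc.
deg(lbxr) = 15; N(lbxr) = {fnfg, bwiw, wiso, mxnq, fqio, pxam, uiow, xqdo, ilnj, gpjp, ghdp, apes, wyou, vcke, trls}.
deg(wiso) = 15; N(wiso) = {grcn, clem, bslb, bwiw, mxnq, lbxr, uiow, vlno, xqdo, ilnj, uduo, znyj, apes, myxb, xniz}.
28-vertex 15-regular graph: Kneser-type, 2-subsets of [8].
Distinct eigenvalues (to 3 d.p.): [15.0, 1.0, -5.0].
−28·(-5) / ((15)−(-5)) = 7 = ϑ(G).
≈ 7.0000000 (to 7 d.p.).

7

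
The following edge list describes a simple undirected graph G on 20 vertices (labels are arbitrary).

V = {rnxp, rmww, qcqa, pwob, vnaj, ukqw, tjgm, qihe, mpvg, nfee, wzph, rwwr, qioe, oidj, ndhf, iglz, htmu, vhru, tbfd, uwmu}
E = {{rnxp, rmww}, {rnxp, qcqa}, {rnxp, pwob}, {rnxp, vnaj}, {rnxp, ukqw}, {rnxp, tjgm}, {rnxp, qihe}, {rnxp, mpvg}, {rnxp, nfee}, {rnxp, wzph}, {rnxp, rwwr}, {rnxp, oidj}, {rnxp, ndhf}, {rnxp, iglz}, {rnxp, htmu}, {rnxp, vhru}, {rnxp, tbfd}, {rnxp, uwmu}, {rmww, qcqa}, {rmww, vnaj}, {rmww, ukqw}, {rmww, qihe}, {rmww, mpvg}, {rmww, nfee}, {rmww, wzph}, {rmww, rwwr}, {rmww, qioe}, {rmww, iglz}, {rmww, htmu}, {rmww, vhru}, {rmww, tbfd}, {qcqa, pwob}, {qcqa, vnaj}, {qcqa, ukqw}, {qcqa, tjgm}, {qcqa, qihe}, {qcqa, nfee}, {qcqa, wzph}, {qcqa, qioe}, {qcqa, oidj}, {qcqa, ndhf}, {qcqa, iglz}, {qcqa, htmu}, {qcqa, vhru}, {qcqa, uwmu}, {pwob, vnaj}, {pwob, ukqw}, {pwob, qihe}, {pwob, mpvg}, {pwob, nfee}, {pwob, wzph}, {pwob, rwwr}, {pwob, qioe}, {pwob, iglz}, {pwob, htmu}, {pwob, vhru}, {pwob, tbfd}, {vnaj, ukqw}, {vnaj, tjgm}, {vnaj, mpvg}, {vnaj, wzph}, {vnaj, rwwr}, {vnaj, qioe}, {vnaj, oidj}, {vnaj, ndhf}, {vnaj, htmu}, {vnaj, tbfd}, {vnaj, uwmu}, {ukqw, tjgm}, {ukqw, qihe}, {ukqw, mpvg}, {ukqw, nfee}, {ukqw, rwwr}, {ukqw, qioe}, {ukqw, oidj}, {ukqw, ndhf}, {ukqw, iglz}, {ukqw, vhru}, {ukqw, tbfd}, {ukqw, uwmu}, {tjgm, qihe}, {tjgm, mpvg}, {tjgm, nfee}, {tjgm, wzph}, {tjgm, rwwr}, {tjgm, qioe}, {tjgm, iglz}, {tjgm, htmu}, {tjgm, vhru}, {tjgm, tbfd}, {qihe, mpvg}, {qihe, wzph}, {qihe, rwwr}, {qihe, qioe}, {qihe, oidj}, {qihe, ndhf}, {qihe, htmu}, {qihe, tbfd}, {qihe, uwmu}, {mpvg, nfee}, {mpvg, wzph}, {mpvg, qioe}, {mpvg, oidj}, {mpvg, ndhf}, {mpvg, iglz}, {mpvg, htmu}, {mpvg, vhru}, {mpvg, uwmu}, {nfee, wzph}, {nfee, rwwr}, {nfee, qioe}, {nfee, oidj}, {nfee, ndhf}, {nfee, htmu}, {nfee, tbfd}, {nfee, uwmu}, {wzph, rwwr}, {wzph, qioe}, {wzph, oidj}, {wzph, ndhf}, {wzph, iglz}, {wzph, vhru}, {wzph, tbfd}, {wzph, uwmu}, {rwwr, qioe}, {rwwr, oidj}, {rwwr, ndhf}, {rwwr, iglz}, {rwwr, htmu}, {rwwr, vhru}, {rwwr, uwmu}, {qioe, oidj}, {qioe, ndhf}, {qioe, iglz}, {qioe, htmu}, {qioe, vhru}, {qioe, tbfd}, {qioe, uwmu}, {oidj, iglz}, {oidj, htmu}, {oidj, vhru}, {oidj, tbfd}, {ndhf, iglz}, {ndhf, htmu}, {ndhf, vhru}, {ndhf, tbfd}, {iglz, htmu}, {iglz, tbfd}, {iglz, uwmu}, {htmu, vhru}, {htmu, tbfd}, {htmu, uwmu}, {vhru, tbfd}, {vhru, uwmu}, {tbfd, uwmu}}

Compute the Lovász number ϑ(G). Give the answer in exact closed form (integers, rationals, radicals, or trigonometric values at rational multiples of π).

N(htmu) = {rnxp, rmww, qcqa, pwob, vnaj, tjgm, qihe, mpvg, nfee, rwwr, qioe, oidj, ndhf, iglz, vhru, tbfd, uwmu}, |N(htmu)| = 17.
deg(qioe) = 18; N(qioe) = {rmww, qcqa, pwob, vnaj, ukqw, tjgm, qihe, mpvg, nfee, wzph, rwwr, oidj, ndhf, iglz, htmu, vhru, tbfd, uwmu}.
deg(vnaj) = 15; N(vnaj) = {rnxp, rmww, qcqa, pwob, ukqw, tjgm, mpvg, wzph, rwwr, qioe, oidj, ndhf, htmu, tbfd, uwmu}.
N(ndhf) = {rnxp, qcqa, vnaj, ukqw, qihe, mpvg, nfee, wzph, rwwr, qioe, iglz, htmu, vhru, tbfd}, |N(ndhf)| = 14.
K_{6,5,4,3,2} (perfect); ϑ(G) = α(G) = max{6,5,4,3,2} = 6.
≈ 6.000000 (to 6 d.p.).
α=6, χ(Ḡ)=6; ϑ=6 lies between (collapsed).

6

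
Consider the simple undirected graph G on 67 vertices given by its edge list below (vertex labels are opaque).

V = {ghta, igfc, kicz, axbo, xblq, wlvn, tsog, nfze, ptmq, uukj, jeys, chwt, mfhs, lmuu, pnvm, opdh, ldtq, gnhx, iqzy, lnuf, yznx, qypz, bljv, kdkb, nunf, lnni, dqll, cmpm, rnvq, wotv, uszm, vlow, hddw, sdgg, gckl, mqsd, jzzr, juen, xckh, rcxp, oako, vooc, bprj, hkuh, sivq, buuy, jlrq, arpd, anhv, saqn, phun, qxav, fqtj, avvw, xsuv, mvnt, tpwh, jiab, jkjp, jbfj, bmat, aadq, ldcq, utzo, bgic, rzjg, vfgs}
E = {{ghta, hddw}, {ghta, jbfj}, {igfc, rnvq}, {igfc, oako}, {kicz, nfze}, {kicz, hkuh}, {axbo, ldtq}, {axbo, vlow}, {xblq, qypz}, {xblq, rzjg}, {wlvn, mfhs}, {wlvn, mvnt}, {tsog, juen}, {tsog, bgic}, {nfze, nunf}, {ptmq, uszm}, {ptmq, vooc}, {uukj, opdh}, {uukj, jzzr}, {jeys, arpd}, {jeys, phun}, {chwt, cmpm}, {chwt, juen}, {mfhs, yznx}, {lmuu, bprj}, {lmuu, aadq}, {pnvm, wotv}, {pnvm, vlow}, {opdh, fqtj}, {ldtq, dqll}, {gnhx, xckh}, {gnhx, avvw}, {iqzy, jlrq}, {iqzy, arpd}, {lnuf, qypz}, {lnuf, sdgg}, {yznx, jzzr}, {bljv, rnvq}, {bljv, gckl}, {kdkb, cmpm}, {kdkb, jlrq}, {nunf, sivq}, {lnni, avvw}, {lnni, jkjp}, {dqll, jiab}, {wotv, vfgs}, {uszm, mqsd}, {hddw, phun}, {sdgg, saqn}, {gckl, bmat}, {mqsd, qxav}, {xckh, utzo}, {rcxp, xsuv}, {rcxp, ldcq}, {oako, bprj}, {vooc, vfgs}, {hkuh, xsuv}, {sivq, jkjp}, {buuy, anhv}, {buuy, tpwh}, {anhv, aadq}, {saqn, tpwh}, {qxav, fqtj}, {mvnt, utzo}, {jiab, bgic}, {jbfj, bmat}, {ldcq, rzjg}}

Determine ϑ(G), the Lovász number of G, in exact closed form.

67*cos(pi/67)/(cos(pi/67) + 1)

N(qypz) = {xblq, lnuf}, |N(qypz)| = 2.
N(qxav) = {mqsd, fqtj}, |N(qxav)| = 2.
Vertex xckh has 2 neighbors: gnhx, utzo.
deg(vooc) = 2; N(vooc) = {ptmq, vfgs}.
G on 67 vertices is 2-regular; connected 2-regular on 67 ⇒ C_{67}.
spec(A) ≈ [2.0, 1.9912, 1.9649, 1.9214, 1.8609, 1.7841, 1.6917, 1.5843, 1.4631, 1.3289, 1.1831, 1.0269, 0.8617, 0.6889, 0.5101, 0.3268, 0.1406, -0.0469, -0.2339, -0.4189, -0.6002, -0.7762, -0.9454, -1.1063, -1.2574, -1.3975, -1.5254, -1.6398, -1.7398, -1.8245, -1.8932, -1.9453, -1.9802, -1.9978] (distinct, 4 d.p.).
−67·(-2*cos(pi/67)) / ((2)−(-2*cos(pi/67))) = 67*cos(pi/67)/(cos(pi/67) + 1) = ϑ(G).
Numerically 33.4816.
Sandwich: α(G)=33 ≤ ϑ(G)=67*cos(pi/67)/(cos(pi/67) + 1) ≤ χ(Ḡ)=34 (both strict).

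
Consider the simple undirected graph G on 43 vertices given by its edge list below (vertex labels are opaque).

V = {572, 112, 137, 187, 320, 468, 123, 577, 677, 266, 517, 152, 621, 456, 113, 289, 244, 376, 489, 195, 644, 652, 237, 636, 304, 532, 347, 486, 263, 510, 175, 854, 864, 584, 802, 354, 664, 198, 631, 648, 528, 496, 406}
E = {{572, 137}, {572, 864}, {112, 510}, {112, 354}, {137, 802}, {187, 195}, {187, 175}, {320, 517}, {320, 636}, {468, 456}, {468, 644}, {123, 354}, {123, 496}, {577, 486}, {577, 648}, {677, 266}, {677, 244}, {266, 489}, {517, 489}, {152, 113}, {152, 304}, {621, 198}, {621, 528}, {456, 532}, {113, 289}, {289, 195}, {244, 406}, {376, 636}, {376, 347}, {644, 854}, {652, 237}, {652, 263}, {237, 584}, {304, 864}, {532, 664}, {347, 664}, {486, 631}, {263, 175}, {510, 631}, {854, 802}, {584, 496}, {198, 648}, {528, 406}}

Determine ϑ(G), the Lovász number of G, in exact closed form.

43*cos(pi/43)/(cos(pi/43) + 1)

deg(347) = 2; N(347) = {376, 664}.
deg(584) = 2; N(584) = {237, 496}.
deg(237) = 2; N(237) = {652, 584}.
deg(631) = 2; N(631) = {486, 510}.
2-regular, N=43; the odd cycle C_{43}.
A has 22 distinct eigenvalues ≈ [2.0, 1.979, 1.915, 1.811, 1.668, 1.49, 1.279, 1.042, 0.782, 0.506, 0.219, -0.073, -0.363, -0.646, -0.914, -1.164, -1.388, -1.583, -1.744, -1.868, -1.952, -1.995].
−43·(-2*cos(pi/43)) / ((2)−(-2*cos(pi/43))) = 43*cos(pi/43)/(cos(pi/43) + 1) = ϑ(G).
≈ 21.471283746 (to 9 d.p.).
21 ≤ 43*cos(pi/43)/(cos(pi/43) + 1) ≤ 22: both strict.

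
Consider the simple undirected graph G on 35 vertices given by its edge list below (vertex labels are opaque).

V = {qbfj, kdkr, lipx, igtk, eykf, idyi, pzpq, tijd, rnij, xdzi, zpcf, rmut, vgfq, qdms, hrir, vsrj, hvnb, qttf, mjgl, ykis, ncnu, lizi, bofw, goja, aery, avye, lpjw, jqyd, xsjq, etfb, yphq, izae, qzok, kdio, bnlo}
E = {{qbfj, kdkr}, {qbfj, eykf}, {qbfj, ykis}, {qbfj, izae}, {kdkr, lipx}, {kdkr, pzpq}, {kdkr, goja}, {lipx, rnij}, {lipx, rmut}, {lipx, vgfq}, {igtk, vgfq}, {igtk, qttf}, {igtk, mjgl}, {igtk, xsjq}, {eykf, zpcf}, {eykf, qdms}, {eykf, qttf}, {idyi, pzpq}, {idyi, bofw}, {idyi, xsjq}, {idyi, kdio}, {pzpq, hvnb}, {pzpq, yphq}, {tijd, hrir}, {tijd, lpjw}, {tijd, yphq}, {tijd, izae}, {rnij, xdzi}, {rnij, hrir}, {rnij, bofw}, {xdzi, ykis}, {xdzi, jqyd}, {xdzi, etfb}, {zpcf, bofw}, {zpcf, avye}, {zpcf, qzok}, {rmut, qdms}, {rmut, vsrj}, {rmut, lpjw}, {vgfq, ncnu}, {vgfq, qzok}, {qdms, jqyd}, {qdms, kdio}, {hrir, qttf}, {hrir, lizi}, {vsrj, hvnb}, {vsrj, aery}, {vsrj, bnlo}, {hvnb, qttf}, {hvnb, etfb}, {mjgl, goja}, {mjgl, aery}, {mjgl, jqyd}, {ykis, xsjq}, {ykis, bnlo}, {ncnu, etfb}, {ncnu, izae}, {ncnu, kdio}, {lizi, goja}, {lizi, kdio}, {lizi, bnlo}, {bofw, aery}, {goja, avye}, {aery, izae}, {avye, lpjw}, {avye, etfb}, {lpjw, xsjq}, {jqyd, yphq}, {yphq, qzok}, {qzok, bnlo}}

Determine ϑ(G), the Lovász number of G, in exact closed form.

15

N(ykis) = {qbfj, xdzi, xsjq, bnlo}, |N(ykis)| = 4.
deg(kdio) = 4; N(kdio) = {idyi, qdms, ncnu, lizi}.
Vertex xdzi has 4 neighbors: rnij, ykis, jqyd, etfb.
Vertex izae has 4 neighbors: qbfj, tijd, ncnu, aery.
deg(v) = 4 for all v (|V|=35); this is K(7,3), the Kneser graph.
A has 4 distinct eigenvalues ≈ [4.0, 2.0, -1.0, -3.0].
ϑ = −N·λ_min/(λ_max−λ_min) = −35·(-3)/(4−(-3)) = 15.
Numerically 15.00000000.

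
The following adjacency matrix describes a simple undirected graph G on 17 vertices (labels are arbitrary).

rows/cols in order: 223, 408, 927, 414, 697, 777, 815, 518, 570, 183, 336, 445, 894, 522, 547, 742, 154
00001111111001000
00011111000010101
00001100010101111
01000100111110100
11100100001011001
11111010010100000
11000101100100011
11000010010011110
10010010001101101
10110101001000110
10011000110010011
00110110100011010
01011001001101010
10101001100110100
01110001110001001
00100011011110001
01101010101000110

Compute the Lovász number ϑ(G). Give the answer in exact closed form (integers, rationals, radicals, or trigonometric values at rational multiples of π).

Vertex 697 has 8 neighbors: 223, 408, 927, 777, 336, 894, 522, 154.
deg(518) = 8; N(518) = {223, 408, 815, 183, 894, 522, 547, 742}.
N(223) = {697, 777, 815, 518, 570, 183, 336, 522}, |N(223)| = 8.
N(408) = {414, 697, 777, 815, 518, 894, 547, 154}, |N(408)| = 8.
Regular of degree 8 on 17 vertices: SR(17,8,3,4) — a Paley graph.
The 3 distinct eigenvalues: [8.0, 1.562, -2.562].
Lovász (edge-transitive): ϑ = −17·(-sqrt(17)/2 - 1/2)/((8)−(-sqrt(17)/2 - 1/2)) = sqrt(17).
ϑ(G) ≈ 4.12311.

sqrt(17)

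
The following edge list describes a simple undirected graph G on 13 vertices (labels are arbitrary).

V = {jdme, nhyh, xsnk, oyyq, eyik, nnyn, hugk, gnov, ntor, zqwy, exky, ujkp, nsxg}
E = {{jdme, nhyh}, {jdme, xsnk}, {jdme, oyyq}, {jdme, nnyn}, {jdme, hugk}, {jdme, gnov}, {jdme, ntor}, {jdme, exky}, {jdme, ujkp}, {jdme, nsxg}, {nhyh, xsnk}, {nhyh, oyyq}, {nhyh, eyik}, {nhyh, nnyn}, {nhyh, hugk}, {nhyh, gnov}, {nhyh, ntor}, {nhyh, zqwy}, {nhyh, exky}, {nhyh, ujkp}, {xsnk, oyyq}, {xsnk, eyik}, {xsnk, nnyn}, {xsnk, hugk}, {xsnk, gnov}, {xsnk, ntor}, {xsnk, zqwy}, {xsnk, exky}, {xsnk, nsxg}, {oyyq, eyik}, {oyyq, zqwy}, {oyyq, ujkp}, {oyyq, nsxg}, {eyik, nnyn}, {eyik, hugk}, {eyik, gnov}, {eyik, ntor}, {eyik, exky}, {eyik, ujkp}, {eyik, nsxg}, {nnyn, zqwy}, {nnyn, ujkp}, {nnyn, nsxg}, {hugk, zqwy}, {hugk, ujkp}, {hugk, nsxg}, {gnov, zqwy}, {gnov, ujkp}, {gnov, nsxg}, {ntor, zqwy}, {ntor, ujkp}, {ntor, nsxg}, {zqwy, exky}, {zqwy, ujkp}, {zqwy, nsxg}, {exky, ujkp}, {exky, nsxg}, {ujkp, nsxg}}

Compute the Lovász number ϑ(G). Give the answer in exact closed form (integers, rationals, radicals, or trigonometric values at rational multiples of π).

6

deg(oyyq) = 7; N(oyyq) = {jdme, nhyh, xsnk, eyik, zqwy, ujkp, nsxg}.
deg(nnyn) = 7; N(nnyn) = {jdme, nhyh, xsnk, eyik, zqwy, ujkp, nsxg}.
N(ntor) = {jdme, nhyh, xsnk, eyik, zqwy, ujkp, nsxg}, |N(ntor)| = 7.
Vertex gnov has 7 neighbors: jdme, nhyh, xsnk, eyik, zqwy, ujkp, nsxg.
Complete multipartite on [6, 3, 2, 2]: sandwich collapses at ϑ=6.
≈ 6.00000 (to 5 d.p.).
Lovász sandwich 6 ≤ 6 ≤ 6: collapsed.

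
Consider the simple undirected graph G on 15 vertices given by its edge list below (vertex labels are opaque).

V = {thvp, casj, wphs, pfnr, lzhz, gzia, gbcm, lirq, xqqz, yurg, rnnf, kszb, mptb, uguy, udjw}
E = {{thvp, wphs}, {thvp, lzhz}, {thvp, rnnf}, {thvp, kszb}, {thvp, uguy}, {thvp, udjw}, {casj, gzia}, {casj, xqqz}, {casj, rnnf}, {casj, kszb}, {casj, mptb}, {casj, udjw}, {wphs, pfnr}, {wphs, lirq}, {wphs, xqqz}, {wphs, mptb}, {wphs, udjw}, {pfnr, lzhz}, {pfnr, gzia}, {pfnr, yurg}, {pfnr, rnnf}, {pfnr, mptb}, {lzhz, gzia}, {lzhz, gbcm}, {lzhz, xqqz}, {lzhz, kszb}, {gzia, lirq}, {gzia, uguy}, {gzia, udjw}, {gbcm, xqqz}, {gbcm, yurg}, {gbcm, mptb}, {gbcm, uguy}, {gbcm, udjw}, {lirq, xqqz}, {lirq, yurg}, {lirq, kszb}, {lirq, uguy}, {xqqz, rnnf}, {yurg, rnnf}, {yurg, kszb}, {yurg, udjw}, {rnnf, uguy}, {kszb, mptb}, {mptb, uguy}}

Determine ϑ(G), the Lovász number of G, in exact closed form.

5

deg(thvp) = 6; N(thvp) = {wphs, lzhz, rnnf, kszb, uguy, udjw}.
deg(mptb) = 6; N(mptb) = {casj, wphs, pfnr, gbcm, kszb, uguy}.
N(udjw) = {thvp, casj, wphs, gzia, gbcm, yurg}, |N(udjw)| = 6.
deg(yurg) = 6; N(yurg) = {pfnr, gbcm, lirq, rnnf, kszb, udjw}.
G on 15 vertices is 6-regular; Kneser K(6,2) on C(6,2)=15 vertices.
A has 3 distinct eigenvalues ≈ [6.0, 1.0, -3.0].
Lovász (edge-transitive): ϑ = −15·(-3)/((6)−(-3)) = 5.
= 5.000000… (decimal).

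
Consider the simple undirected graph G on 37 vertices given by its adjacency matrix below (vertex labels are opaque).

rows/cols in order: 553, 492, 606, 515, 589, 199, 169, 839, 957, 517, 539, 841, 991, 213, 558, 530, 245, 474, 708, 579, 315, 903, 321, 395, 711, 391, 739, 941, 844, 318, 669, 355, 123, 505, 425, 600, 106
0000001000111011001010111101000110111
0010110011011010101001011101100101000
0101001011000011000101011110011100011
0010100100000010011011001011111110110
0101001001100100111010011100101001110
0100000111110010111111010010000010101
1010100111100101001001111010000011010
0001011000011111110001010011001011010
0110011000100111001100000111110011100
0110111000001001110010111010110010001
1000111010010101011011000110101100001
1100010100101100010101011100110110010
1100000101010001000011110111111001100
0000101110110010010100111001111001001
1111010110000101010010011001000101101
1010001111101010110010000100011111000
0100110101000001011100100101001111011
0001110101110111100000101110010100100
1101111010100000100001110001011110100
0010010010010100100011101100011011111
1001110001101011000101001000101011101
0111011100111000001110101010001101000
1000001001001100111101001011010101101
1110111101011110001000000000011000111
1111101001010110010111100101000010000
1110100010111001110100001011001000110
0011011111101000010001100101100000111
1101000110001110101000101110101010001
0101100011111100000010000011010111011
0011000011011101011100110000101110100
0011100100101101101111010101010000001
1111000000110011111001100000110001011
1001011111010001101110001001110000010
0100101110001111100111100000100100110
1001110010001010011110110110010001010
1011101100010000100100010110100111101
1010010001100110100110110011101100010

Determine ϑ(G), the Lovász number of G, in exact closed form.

sqrt(37)

Vertex 492 has 18 neighbors: 606, 589, 199, 957, 517, 841, 991, 558, 245, 708, 903, 395, 711, 391, 941, 844, 355, 505.
N(199) = {492, 839, 957, 517, 539, 841, 558, 245, 474, 708, 579, 315, 903, 395, 739, 123, 425, 106}, |N(199)| = 18.
N(355) = {553, 492, 606, 515, 539, 841, 558, 530, 245, 474, 708, 903, 321, 844, 318, 505, 600, 106}, |N(355)| = 18.
deg(425) = 18; N(425) = {553, 515, 589, 199, 957, 991, 558, 474, 708, 579, 315, 321, 395, 391, 739, 318, 505, 600}.
Every vertex has degree 18 (N=37); SR(37,18,8,9) — a Paley graph.
spec(A) ≈ [18.0, 2.541, -3.541] (distinct, 3 d.p.).
ϑ = −N·λ_min/(λ_max−λ_min) = −37·(-sqrt(37)/2 - 1/2)/(18−(-sqrt(37)/2 - 1/2)) = sqrt(37).
Numerically 6.082762530.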